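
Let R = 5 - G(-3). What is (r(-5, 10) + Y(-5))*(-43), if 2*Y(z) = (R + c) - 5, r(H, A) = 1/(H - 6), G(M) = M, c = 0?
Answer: -1333/22 ≈ -60.591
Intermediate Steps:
R = 8 (R = 5 - 1*(-3) = 5 + 3 = 8)
r(H, A) = 1/(-6 + H)
Y(z) = 3/2 (Y(z) = ((8 + 0) - 5)/2 = (8 - 5)/2 = (1/2)*3 = 3/2)
(r(-5, 10) + Y(-5))*(-43) = (1/(-6 - 5) + 3/2)*(-43) = (1/(-11) + 3/2)*(-43) = (-1/11 + 3/2)*(-43) = (31/22)*(-43) = -1333/22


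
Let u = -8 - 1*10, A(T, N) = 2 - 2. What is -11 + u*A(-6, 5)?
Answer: -11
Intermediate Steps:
A(T, N) = 0
u = -18 (u = -8 - 10 = -18)
-11 + u*A(-6, 5) = -11 - 18*0 = -11 + 0 = -11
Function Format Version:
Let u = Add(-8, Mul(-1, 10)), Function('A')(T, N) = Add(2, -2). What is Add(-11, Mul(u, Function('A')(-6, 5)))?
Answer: -11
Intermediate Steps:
Function('A')(T, N) = 0
u = -18 (u = Add(-8, -10) = -18)
Add(-11, Mul(u, Function('A')(-6, 5))) = Add(-11, Mul(-18, 0)) = Add(-11, 0) = -11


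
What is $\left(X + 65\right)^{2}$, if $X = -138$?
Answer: $5329$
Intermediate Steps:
$\left(X + 65\right)^{2} = \left(-138 + 65\right)^{2} = \left(-73\right)^{2} = 5329$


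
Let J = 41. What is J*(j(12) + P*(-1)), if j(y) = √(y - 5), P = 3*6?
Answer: -738 + 41*√7 ≈ -629.52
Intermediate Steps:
P = 18
j(y) = √(-5 + y)
J*(j(12) + P*(-1)) = 41*(√(-5 + 12) + 18*(-1)) = 41*(√7 - 18) = 41*(-18 + √7) = -738 + 41*√7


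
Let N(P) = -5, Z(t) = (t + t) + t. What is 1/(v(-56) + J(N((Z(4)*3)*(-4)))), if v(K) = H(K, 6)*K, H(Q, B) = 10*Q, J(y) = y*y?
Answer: 1/31385 ≈ 3.1862e-5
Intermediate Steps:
Z(t) = 3*t (Z(t) = 2*t + t = 3*t)
J(y) = y²
v(K) = 10*K² (v(K) = (10*K)*K = 10*K²)
1/(v(-56) + J(N((Z(4)*3)*(-4)))) = 1/(10*(-56)² + (-5)²) = 1/(10*3136 + 25) = 1/(31360 + 25) = 1/31385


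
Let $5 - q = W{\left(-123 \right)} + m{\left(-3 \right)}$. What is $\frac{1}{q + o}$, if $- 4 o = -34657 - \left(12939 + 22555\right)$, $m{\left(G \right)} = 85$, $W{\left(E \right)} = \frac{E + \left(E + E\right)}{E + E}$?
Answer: $\frac{4}{69825} \approx 5.7286 \cdot 10^{-5}$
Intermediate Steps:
$W{\left(E \right)} = \frac{3}{2}$ ($W{\left(E \right)} = \frac{E + 2 E}{2 E} = 3 E \frac{1}{2 E} = \frac{3}{2}$)
$o = \frac{70151}{4}$ ($o = - \frac{-34657 - \left(12939 + 22555\right)}{4} = - \frac{-34657 - 35494}{4} = \left(- \frac{1}{4}\right) \left(-70151\right) = \frac{70151}{4} \approx 17538.0$)
$q = - \frac{163}{2}$ ($q = 5 - \left(\frac{3}{2} + 85\right) = 5 - \frac{173}{2} = - \frac{163}{2} \approx -81.5$)
$\frac{1}{q + o} = \frac{1}{- \frac{163}{2} + \frac{70151}{4}} = \frac{1}{\frac{69825}{4}} = \frac{4}{69825}$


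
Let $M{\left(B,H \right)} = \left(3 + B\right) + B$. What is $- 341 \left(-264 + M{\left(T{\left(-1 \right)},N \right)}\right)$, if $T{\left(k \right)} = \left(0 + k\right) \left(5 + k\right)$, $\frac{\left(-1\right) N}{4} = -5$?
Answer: $91729$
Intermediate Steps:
$N = 20$ ($N = \left(-4\right) \left(-5\right) = 20$)
$T{\left(k \right)} = k \left(5 + k\right)$
$M{\left(B,H \right)} = 3 + 2 B$
$- 341 \left(-264 + M{\left(T{\left(-1 \right)},N \right)}\right) = - 341 \left(-264 + \left(3 + 2 \left(- (5 - 1)\right)\right)\right) = - 341 \left(-264 + \left(3 + 2 \left(\left(-1\right) 4\right)\right)\right) = - 341 \left(-264 + \left(3 + 2 \left(-4\right)\right)\right) = - 341 \left(-264 + \left(3 - 8\right)\right) = - 341 \left(-264 - 5\right) = \left(-341\right) \left(-269\right) = 91729$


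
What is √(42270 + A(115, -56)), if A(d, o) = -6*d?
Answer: 6*√1155 ≈ 203.91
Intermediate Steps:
√(42270 + A(115, -56)) = √(42270 - 6*115) = √(42270 - 690) = √41580 = 6*√1155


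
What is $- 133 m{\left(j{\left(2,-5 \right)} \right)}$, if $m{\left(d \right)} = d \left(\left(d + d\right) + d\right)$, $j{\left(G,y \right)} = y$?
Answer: $-9975$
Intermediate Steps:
$m{\left(d \right)} = 3 d^{2}$ ($m{\left(d \right)} = d \left(2 d + d\right) = d 3 d = 3 d^{2}$)
$- 133 m{\left(j{\left(2,-5 \right)} \right)} = - 133 \cdot 3 \left(-5\right)^{2} = - 133 \cdot 3 \cdot 25 = \left(-133\right) 75 = -9975$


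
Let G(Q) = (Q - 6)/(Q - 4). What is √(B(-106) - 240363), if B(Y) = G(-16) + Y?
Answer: I*√24046790/10 ≈ 490.38*I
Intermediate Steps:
G(Q) = (-6 + Q)/(-4 + Q)
B(Y) = 11/10 + Y (B(Y) = (-6 - 16)/(-4 - 16) + Y = -22/(-20) + Y = -1/20*(-22) + Y = 11/10 + Y)
√(B(-106) - 240363) = √((11/10 - 106) - 240363) = √(-1049/10 - 240363) = √(-2404679/10) = I*√24046790/10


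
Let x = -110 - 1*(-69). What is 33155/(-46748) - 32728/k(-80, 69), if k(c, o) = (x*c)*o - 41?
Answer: -9032248789/10578090692 ≈ -0.85386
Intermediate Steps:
x = -41 (x = -110 + 69 = -41)
k(c, o) = -41 - 41*c*o (k(c, o) = (-41*c)*o - 41 = -41*c*o - 41 = -41 - 41*c*o)
33155/(-46748) - 32728/k(-80, 69) = 33155/(-46748) - 32728/(-41 - 41*(-80)*69) = 33155*(-1/46748) - 32728/(-41 + 226320) = -33155/46748 - 32728/226279 = -9032248789/10578090692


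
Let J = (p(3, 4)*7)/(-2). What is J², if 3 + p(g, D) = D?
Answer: 49/4 ≈ 12.250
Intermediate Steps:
p(g, D) = -3 + D
J = -7/2 (J = ((-3 + 4)*7)/(-2) = (1*7)*(-½) = 7*(-½) = -7/2 ≈ -3.5000)
J² = (-7/2)² = 49/4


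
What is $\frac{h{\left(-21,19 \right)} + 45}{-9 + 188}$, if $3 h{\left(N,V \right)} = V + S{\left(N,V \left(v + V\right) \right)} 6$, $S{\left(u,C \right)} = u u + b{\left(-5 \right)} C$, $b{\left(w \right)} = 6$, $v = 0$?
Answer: $\frac{15796}{537} \approx 29.415$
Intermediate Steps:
$S{\left(u,C \right)} = u^{2} + 6 C$ ($S{\left(u,C \right)} = u u + 6 C = u^{2} + 6 C$)
$h{\left(N,V \right)} = 2 N^{2} + 12 V^{2} + \frac{V}{3}$ ($h{\left(N,V \right)} = \frac{V + \left(N^{2} + 6 V \left(0 + V\right)\right) 6}{3} = \frac{V + \left(N^{2} + 6 V V\right) 6}{3} = \frac{V + \left(N^{2} + 6 V^{2}\right) 6}{3} = \frac{V + \left(6 N^{2} + 36 V^{2}\right)}{3} = \frac{V + 6 N^{2} + 36 V^{2}}{3} = 2 N^{2} + 12 V^{2} + \frac{V}{3}$)
$\frac{h{\left(-21,19 \right)} + 45}{-9 + 188} = \frac{\left(2 \left(-21\right)^{2} + 12 \cdot 19^{2} + \frac{1}{3} \cdot 19\right) + 45}{-9 + 188} = \frac{\left(2 \cdot 441 + 12 \cdot 361 + \frac{19}{3}\right) + 45}{179} = \left(\left(882 + 4332 + \frac{19}{3}\right) + 45\right) \frac{1}{179} = \left(\frac{15661}{3} + 45\right) \frac{1}{179} = \frac{15796}{3} \cdot \frac{1}{179} = \frac{15796}{537}$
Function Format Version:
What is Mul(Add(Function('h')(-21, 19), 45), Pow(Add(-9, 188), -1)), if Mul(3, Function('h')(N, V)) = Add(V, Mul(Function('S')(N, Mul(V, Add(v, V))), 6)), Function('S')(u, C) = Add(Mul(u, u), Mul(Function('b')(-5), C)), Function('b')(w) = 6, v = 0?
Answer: Rational(15796, 537) ≈ 29.415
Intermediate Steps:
Function('S')(u, C) = Add(Pow(u, 2), Mul(6, C)) (Function('S')(u, C) = Add(Mul(u, u), Mul(6, C)) = Add(Pow(u, 2), Mul(6, C)))
Function('h')(N, V) = Add(Mul(2, Pow(N, 2)), Mul(12, Pow(V, 2)), Mul(Rational(1, 3), V)) (Function('h')(N, V) = Mul(Rational(1, 3), Add(V, Mul(Add(Pow(N, 2), Mul(6, Mul(V, Add(0, V)))), 6))) = Mul(Rational(1, 3), Add(V, Mul(Add(Pow(N, 2), Mul(6, Mul(V, V))), 6))) = Mul(Rational(1, 3), Add(V, Mul(Add(Pow(N, 2), Mul(6, Pow(V, 2))), 6))) = Mul(Rational(1, 3), Add(V, Add(Mul(6, Pow(N, 2)), Mul(36, Pow(V, 2))))) = Mul(Rational(1, 3), Add(V, Mul(6, Pow(N, 2)), Mul(36, Pow(V, 2)))) = Add(Mul(2, Pow(N, 2)), Mul(12, Pow(V, 2)), Mul(Rational(1, 3), V)))
Mul(Add(Function('h')(-21, 19), 45), Pow(Add(-9, 188), -1)) = Mul(Add(Add(Mul(2, Pow(-21, 2)), Mul(12, Pow(19, 2)), Mul(Rational(1, 3), 19)), 45), Pow(Add(-9, 188), -1)) = Mul(Add(Add(Mul(2, 441), Mul(12, 361), Rational(19, 3)), 45), Pow(179, -1)) = Mul(Add(Add(882, 4332, Rational(19, 3)), 45), Rational(1, 179)) = Mul(Add(Rational(15661, 3), 45), Rational(1, 179)) = Mul(Rational(15796, 3), Rational(1, 179)) = Rational(15796, 537)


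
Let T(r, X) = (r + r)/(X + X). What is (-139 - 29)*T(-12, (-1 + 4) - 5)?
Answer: -1008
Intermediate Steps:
T(r, X) = r/X (T(r, X) = (2*r)/((2*X)) = (2*r)*(1/(2*X)) = r/X)
(-139 - 29)*T(-12, (-1 + 4) - 5) = (-139 - 29)*(-12/((-1 + 4) - 5)) = -(-2016)/(3 - 5) = -(-2016)/(-2) = -(-2016)*(-1)/2 = -168*6 = -1008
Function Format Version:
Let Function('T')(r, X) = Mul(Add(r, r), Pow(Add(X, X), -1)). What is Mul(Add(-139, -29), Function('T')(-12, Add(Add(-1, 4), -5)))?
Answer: -1008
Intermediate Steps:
Function('T')(r, X) = Mul(r, Pow(X, -1)) (Function('T')(r, X) = Mul(Mul(2, r), Pow(Mul(2, X), -1)) = Mul(Mul(2, r), Mul(Rational(1, 2), Pow(X, -1))) = Mul(r, Pow(X, -1)))
Mul(Add(-139, -29), Function('T')(-12, Add(Add(-1, 4), -5))) = Mul(Add(-139, -29), Mul(-12, Pow(Add(Add(-1, 4), -5), -1))) = Mul(-168, Mul(-12, Pow(Add(3, -5), -1))) = Mul(-168, Mul(-12, Pow(-2, -1))) = Mul(-168, Mul(-12, Rational(-1, 2))) = Mul(-168, 6) = -1008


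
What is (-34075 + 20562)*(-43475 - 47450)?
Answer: 1228669525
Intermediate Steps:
(-34075 + 20562)*(-43475 - 47450) = -13513*(-90925) = 1228669525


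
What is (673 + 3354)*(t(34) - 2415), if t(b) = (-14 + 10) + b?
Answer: -9604395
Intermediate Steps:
t(b) = -4 + b
(673 + 3354)*(t(34) - 2415) = (673 + 3354)*((-4 + 34) - 2415) = 4027*(30 - 2415) = 4027*(-2385) = -9604395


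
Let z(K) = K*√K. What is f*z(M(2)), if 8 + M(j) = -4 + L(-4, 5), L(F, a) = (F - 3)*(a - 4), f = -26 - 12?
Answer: 722*I*√19 ≈ 3147.1*I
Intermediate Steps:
f = -38
L(F, a) = (-4 + a)*(-3 + F) (L(F, a) = (-3 + F)*(-4 + a) = (-4 + a)*(-3 + F))
M(j) = -19 (M(j) = -8 + (-4 + (12 - 4*(-4) - 3*5 - 4*5)) = -8 + (-4 + (12 + 16 - 15 - 20)) = -8 + (-4 - 7) = -8 - 11 = -19)
z(K) = K^(3/2)
f*z(M(2)) = -(-722)*I*√19 = 722*I*√19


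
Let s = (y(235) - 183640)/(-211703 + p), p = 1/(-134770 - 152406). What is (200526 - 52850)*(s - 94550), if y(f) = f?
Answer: -282957606995927151640/20265340243 ≈ -1.3963e+10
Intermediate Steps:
p = -1/287176 (p = 1/(-287176) = -1/287176 ≈ -3.4822e-6)
s = 17556504760/20265340243 (s = (235 - 183640)/(-211703 - 1/287176) = -183405/(-60796020729/287176) = -183405*(-287176/60796020729) = 17556504760/20265340243 ≈ 0.86633)
(200526 - 52850)*(s - 94550) = (200526 - 52850)*(17556504760/20265340243 - 94550) = 147676*(-1916070363470890/20265340243) = -282957606995927151640/20265340243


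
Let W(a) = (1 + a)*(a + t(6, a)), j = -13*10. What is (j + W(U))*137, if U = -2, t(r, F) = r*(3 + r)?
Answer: -24934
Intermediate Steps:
j = -130
W(a) = (1 + a)*(54 + a) (W(a) = (1 + a)*(a + 6*(3 + 6)) = (1 + a)*(a + 6*9) = (1 + a)*(a + 54) = (1 + a)*(54 + a))
(j + W(U))*137 = (-130 + (54 + (-2)² + 55*(-2)))*137 = (-130 + (54 + 4 - 110))*137 = (-130 - 52)*137 = -182*137 = -24934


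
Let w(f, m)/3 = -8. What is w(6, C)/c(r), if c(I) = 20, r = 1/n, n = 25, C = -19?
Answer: -6/5 ≈ -1.2000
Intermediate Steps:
w(f, m) = -24 (w(f, m) = 3*(-8) = -24)
r = 1/25 ≈ 0.040000
w(6, C)/c(r) = -24/20 = -24*1/20 = -6/5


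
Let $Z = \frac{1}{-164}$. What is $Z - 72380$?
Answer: $- \frac{11870321}{164} \approx -72380.0$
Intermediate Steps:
$Z = - \frac{1}{164} \approx -0.0060976$
$Z - 72380 = - \frac{1}{164} - 72380 = - \frac{11870321}{164}$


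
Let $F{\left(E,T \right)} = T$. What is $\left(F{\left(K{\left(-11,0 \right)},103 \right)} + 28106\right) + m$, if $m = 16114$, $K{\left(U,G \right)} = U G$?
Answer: $44323$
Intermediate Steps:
$K{\left(U,G \right)} = G U$
$\left(F{\left(K{\left(-11,0 \right)},103 \right)} + 28106\right) + m = \left(103 + 28106\right) + 16114 = 28209 + 16114 = 44323$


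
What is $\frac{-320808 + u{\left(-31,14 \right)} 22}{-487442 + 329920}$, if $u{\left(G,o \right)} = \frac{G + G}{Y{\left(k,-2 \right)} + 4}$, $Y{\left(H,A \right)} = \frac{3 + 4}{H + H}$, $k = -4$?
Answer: $\frac{4015556}{1969025} \approx 2.0394$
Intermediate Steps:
$Y{\left(H,A \right)} = \frac{7}{2 H}$
$u{\left(G,o \right)} = \frac{16 G}{25}$ ($u{\left(G,o \right)} = \frac{G + G}{\frac{7}{2 \left(-4\right)} + 4} = \frac{2 G}{\frac{7}{2} \left(- \frac{1}{4}\right) + 4} = \frac{2 G}{- \frac{7}{8} + 4} = \frac{2 G}{\frac{25}{8}} = 2 G \frac{8}{25} = \frac{16 G}{25}$)
$\frac{-320808 + u{\left(-31,14 \right)} 22}{-487442 + 329920} = \frac{-320808 + \frac{16}{25} \left(-31\right) 22}{-487442 + 329920} = \frac{-320808 - \frac{10912}{25}}{-157522} = \left(-320808 - \frac{10912}{25}\right) \left(- \frac{1}{157522}\right) = \left(- \frac{8031112}{25}\right) \left(- \frac{1}{157522}\right) = \frac{4015556}{1969025}$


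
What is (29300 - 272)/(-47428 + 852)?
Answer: -177/284 ≈ -0.62324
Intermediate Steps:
(29300 - 272)/(-47428 + 852) = 29028/(-46576) = 29028*(-1/46576) = -177/284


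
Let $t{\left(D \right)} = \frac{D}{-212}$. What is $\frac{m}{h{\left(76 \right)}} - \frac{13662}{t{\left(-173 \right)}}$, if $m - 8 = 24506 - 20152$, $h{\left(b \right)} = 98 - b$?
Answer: $- \frac{31482471}{1903} \approx -16544.0$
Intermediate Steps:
$m = 4362$ ($m = 8 + \left(24506 - 20152\right) = 8 + 4354 = 4362$)
$t{\left(D \right)} = - \frac{D}{212}$ ($t{\left(D \right)} = D \left(- \frac{1}{212}\right) = - \frac{D}{212}$)
$\frac{m}{h{\left(76 \right)}} - \frac{13662}{t{\left(-173 \right)}} = \frac{4362}{98 - 76} - \frac{13662}{\left(- \frac{1}{212}\right) \left(-173\right)} = \frac{4362}{98 - 76} - \frac{13662}{\frac{173}{212}} = \frac{4362}{22} - \frac{2896344}{173} = 4362 \cdot \frac{1}{22} - \frac{2896344}{173} = \frac{2181}{11} - \frac{2896344}{173} = - \frac{31482471}{1903}$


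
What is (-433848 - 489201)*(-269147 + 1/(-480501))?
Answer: 13263742620981528/53389 ≈ 2.4844e+11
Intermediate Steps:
(-433848 - 489201)*(-269147 + 1/(-480501)) = -923049*(-269147 - 1/480501) = -923049*(-129325402648/480501) = 13263742620981528/53389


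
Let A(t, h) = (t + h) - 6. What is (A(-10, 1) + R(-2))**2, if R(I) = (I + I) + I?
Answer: 441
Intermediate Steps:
A(t, h) = -6 + h + t (A(t, h) = (h + t) - 6 = -6 + h + t)
R(I) = 3*I (R(I) = 2*I + I = 3*I)
(A(-10, 1) + R(-2))**2 = ((-6 + 1 - 10) + 3*(-2))**2 = (-15 - 6)**2 = (-21)**2 = 441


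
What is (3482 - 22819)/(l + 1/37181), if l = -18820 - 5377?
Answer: 718968997/899668656 ≈ 0.79915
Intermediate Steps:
l = -24197
(3482 - 22819)/(l + 1/37181) = (3482 - 22819)/(-24197 + 1/37181) = -19337/(-24197 + 1/37181) = -19337/(-899668656/37181) = -19337*(-37181/899668656) = 718968997/899668656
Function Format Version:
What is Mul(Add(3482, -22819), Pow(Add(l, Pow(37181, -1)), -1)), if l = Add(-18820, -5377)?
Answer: Rational(718968997, 899668656) ≈ 0.79915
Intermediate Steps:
l = -24197
Mul(Add(3482, -22819), Pow(Add(l, Pow(37181, -1)), -1)) = Mul(Add(3482, -22819), Pow(Add(-24197, Pow(37181, -1)), -1)) = Mul(-19337, Pow(Add(-24197, Rational(1, 37181)), -1)) = Mul(-19337, Pow(Rational(-899668656, 37181), -1)) = Mul(-19337, Rational(-37181, 899668656)) = Rational(718968997, 899668656)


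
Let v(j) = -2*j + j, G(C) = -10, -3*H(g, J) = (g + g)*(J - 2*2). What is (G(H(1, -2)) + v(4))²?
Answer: 196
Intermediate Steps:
H(g, J) = -2*g*(-4 + J)/3 (H(g, J) = -(g + g)*(J - 2*2)/3 = -2*g*(J - 4)/3 = -2*g*(-4 + J)/3)
v(j) = -j
(G(H(1, -2)) + v(4))² = (-10 - 1*4)² = (-10 - 4)² = (-14)² = 196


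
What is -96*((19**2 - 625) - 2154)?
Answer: 232128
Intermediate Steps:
-96*((19**2 - 625) - 2154) = -96*((361 - 625) - 2154) = -96*(-264 - 2154) = -96*(-2418) = 232128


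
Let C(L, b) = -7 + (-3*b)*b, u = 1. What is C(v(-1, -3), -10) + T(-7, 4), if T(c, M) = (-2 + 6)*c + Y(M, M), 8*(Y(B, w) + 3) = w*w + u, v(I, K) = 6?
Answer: -2687/8 ≈ -335.88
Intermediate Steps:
Y(B, w) = -23/8 + w²/8 (Y(B, w) = -3 + (w*w + 1)/8 = -3 + (w² + 1)/8 = -3 + (1 + w²)/8 = -3 + (⅛ + w²/8) = -23/8 + w²/8)
C(L, b) = -7 - 3*b²
T(c, M) = -23/8 + 4*c + M²/8 (T(c, M) = (-2 + 6)*c + (-23/8 + M²/8) = 4*c + (-23/8 + M²/8) = -23/8 + 4*c + M²/8)
C(v(-1, -3), -10) + T(-7, 4) = (-7 - 3*(-10)²) + (-23/8 + 4*(-7) + (⅛)*4²) = (-7 - 3*100) + (-23/8 - 28 + (⅛)*16) = (-7 - 300) + (-23/8 - 28 + 2) = -307 - 231/8 = -2687/8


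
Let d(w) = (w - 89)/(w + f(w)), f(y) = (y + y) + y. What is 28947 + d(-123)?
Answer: 3560534/123 ≈ 28947.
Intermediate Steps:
f(y) = 3*y (f(y) = 2*y + y = 3*y)
d(w) = (-89 + w)/(4*w) (d(w) = (w - 89)/(w + 3*w) = (-89 + w)/((4*w)) = (-89 + w)*(1/(4*w)) = (-89 + w)/(4*w))
28947 + d(-123) = 28947 + (¼)*(-89 - 123)/(-123) = 28947 + (¼)*(-1/123)*(-212) = 28947 + 53/123 = 3560534/123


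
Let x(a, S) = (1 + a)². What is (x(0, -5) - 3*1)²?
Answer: 4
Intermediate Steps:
(x(0, -5) - 3*1)² = ((1 + 0)² - 3*1)² = (1² - 3)² = (1 - 3)² = (-2)² = 4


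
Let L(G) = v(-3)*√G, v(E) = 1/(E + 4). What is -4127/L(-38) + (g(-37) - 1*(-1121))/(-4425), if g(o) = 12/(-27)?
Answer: -2017/7965 + 4127*I*√38/38 ≈ -0.25323 + 669.49*I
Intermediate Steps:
v(E) = 1/(4 + E)
g(o) = -4/9 (g(o) = 12*(-1/27) = -4/9)
L(G) = √G (L(G) = √G/(4 - 3) = √G/1 = 1*√G = √G)
-4127/L(-38) + (g(-37) - 1*(-1121))/(-4425) = -4127*(-I*√38/38) + (-4/9 - 1*(-1121))/(-4425) = -4127*(-I*√38/38) + (-4/9 + 1121)*(-1/4425) = -(-4127)*I*√38/38 + (10085/9)*(-1/4425) = 4127*I*√38/38 - 2017/7965 = -2017/7965 + 4127*I*√38/38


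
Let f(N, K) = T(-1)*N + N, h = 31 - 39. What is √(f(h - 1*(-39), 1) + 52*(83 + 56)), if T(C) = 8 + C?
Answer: 2*√1869 ≈ 86.464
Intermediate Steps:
h = -8
f(N, K) = 8*N (f(N, K) = (8 - 1)*N + N = 7*N + N = 8*N)
√(f(h - 1*(-39), 1) + 52*(83 + 56)) = √(8*(-8 - 1*(-39)) + 52*(83 + 56)) = √(8*(-8 + 39) + 52*139) = √(8*31 + 7228) = √(248 + 7228) = √7476 = 2*√1869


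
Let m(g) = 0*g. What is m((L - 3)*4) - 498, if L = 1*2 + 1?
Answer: -498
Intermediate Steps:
L = 3 (L = 2 + 1 = 3)
m(g) = 0
m((L - 3)*4) - 498 = 0 - 498 = -498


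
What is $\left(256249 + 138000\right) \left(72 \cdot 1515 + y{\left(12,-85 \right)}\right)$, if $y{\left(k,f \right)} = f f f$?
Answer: $-199113486205$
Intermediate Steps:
$y{\left(k,f \right)} = f^{3}$ ($y{\left(k,f \right)} = f^{2} f = f^{3}$)
$\left(256249 + 138000\right) \left(72 \cdot 1515 + y{\left(12,-85 \right)}\right) = \left(256249 + 138000\right) \left(72 \cdot 1515 + \left(-85\right)^{3}\right) = 394249 \left(109080 - 614125\right) = 394249 \left(-505045\right) = -199113486205$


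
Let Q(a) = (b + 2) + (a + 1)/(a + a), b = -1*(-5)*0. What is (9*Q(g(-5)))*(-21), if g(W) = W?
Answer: -2268/5 ≈ -453.60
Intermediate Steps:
b = 0 (b = 5*0 = 0)
Q(a) = 2 + (1 + a)/(2*a) (Q(a) = (0 + 2) + (a + 1)/(a + a) = 2 + (1 + a)/((2*a)) = 2 + (1 + a)*(1/(2*a)) = 2 + (1 + a)/(2*a))
(9*Q(g(-5)))*(-21) = (9*((½)*(1 + 5*(-5))/(-5)))*(-21) = (9*((½)*(-⅕)*(1 - 25)))*(-21) = (9*((½)*(-⅕)*(-24)))*(-21) = (9*(12/5))*(-21) = (108/5)*(-21) = -2268/5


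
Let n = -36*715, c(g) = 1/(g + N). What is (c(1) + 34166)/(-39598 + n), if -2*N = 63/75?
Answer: -70776/135343 ≈ -0.52294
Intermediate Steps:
N = -21/50 (N = -63/(2*75) = -½*21/25 = -21/50 ≈ -0.42000)
c(g) = 1/(-21/50 + g) (c(g) = 1/(g - 21/50) = 1/(-21/50 + g))
n = -25740
(c(1) + 34166)/(-39598 + n) = (50/(-21 + 50*1) + 34166)/(-39598 - 25740) = (50/(-21 + 50) + 34166)/(-65338) = (50/29 + 34166)*(-1/65338) = (990864/29)*(-1/65338) = -70776/135343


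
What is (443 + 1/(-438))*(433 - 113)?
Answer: 31045280/219 ≈ 1.4176e+5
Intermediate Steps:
(443 + 1/(-438))*(433 - 113) = (443 - 1/438)*320 = (194033/438)*320 = 31045280/219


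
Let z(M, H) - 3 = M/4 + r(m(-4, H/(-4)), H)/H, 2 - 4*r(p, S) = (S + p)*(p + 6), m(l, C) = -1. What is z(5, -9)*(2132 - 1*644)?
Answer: 12524/3 ≈ 4174.7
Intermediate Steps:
r(p, S) = ½ - (6 + p)*(S + p)/4 (r(p, S) = ½ - (S + p)*(p + 6)/4 = ½ - (S + p)*(6 + p)/4 = ½ - (6 + p)*(S + p)/4)
z(M, H) = 3 + M/4 + (7/4 - 5*H/4)/H (z(M, H) = 3 + (M/4 + (½ - 3*H/2 - 3/2*(-1) - ¼*(-1)² - ¼*H*(-1))/H) = 3 + (M*(¼) + (½ - 3*H/2 + 3/2 - ¼*1 + H/4)/H) = 3 + (M/4 + (½ - 3*H/2 + 3/2 - ¼ + H/4)/H) = 3 + (M/4 + (7/4 - 5*H/4)/H) = 3 + M/4 + (7/4 - 5*H/4)/H)
z(5, -9)*(2132 - 1*644) = ((¼)*(7 + 7*(-9) - 9*5)/(-9))*(2132 - 1*644) = ((¼)*(-⅑)*(7 - 63 - 45))*(2132 - 644) = ((¼)*(-⅑)*(-101))*1488 = (101/36)*1488 = 12524/3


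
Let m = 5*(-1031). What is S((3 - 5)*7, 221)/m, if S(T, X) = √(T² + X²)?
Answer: -√49037/5155 ≈ -0.042957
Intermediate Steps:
m = -5155
S((3 - 5)*7, 221)/m = √(((3 - 5)*7)² + 221²)/(-5155) = √((-2*7)² + 48841)*(-1/5155) = √((-14)² + 48841)*(-1/5155) = √(196 + 48841)*(-1/5155) = √49037*(-1/5155) = -√49037/5155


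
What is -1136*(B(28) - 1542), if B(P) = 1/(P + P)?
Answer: 12261842/7 ≈ 1.7517e+6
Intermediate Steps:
B(P) = 1/(2*P)
-1136*(B(28) - 1542) = -1136*((1/2)/28 - 1542) = -1136*((1/2)*(1/28) - 1542) = -1136*(1/56 - 1542) = -1136*(-86351/56) = 12261842/7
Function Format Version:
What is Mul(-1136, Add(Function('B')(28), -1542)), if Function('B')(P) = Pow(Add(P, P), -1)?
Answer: Rational(12261842, 7) ≈ 1.7517e+6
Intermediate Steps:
Function('B')(P) = Mul(Rational(1, 2), Pow(P, -1)) (Function('B')(P) = Pow(Mul(2, P), -1) = Mul(Rational(1, 2), Pow(P, -1)))
Mul(-1136, Add(Function('B')(28), -1542)) = Mul(-1136, Add(Mul(Rational(1, 2), Pow(28, -1)), -1542)) = Mul(-1136, Add(Mul(Rational(1, 2), Rational(1, 28)), -1542)) = Mul(-1136, Add(Rational(1, 56), -1542)) = Mul(-1136, Rational(-86351, 56)) = Rational(12261842, 7)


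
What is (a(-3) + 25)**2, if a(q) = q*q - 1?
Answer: 1089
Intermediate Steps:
a(q) = -1 + q**2 (a(q) = q**2 - 1 = -1 + q**2)
(a(-3) + 25)**2 = ((-1 + (-3)**2) + 25)**2 = ((-1 + 9) + 25)**2 = (8 + 25)**2 = 33**2 = 1089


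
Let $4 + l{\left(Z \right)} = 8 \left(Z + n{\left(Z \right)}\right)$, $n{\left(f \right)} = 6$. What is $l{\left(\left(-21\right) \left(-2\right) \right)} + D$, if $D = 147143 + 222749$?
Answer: $370272$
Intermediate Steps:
$l{\left(Z \right)} = 44 + 8 Z$ ($l{\left(Z \right)} = -4 + 8 \left(Z + 6\right) = -4 + 8 \left(6 + Z\right) = -4 + \left(48 + 8 Z\right) = 44 + 8 Z$)
$D = 369892$
$l{\left(\left(-21\right) \left(-2\right) \right)} + D = \left(44 + 8 \left(\left(-21\right) \left(-2\right)\right)\right) + 369892 = \left(44 + 8 \cdot 42\right) + 369892 = \left(44 + 336\right) + 369892 = 380 + 369892 = 370272$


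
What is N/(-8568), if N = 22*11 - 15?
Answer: -227/8568 ≈ -0.026494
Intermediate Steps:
N = 227 (N = 242 - 15 = 227)
N/(-8568) = 227/(-8568) = 227*(-1/8568) = -227/8568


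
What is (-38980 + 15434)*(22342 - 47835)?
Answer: 600258178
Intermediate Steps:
(-38980 + 15434)*(22342 - 47835) = -23546*(-25493) = 600258178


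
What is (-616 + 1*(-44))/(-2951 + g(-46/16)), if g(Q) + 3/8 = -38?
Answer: 1056/4783 ≈ 0.22078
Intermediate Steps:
g(Q) = -307/8 (g(Q) = -3/8 - 38 = -307/8)
(-616 + 1*(-44))/(-2951 + g(-46/16)) = (-616 + 1*(-44))/(-2951 - 307/8) = (-616 - 44)/(-23915/8) = -660*(-8/23915) = 1056/4783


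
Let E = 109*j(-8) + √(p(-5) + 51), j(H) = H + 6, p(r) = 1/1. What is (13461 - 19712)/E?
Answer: 681359/23736 + 6251*√13/23736 ≈ 29.655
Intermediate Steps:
p(r) = 1
j(H) = 6 + H
E = -218 + 2*√13 (E = 109*(6 - 8) + √(1 + 51) = 109*(-2) + √52 = -218 + 2*√13 ≈ -210.79)
(13461 - 19712)/E = (13461 - 19712)/(-218 + 2*√13) = -6251/(-218 + 2*√13)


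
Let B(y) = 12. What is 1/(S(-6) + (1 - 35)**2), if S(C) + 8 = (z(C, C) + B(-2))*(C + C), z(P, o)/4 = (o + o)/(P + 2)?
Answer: 1/860 ≈ 0.0011628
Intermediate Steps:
z(P, o) = 8*o/(2 + P) (z(P, o) = 4*((o + o)/(P + 2)) = 4*((2*o)/(2 + P)) = 4*(2*o/(2 + P)) = 8*o/(2 + P))
S(C) = -8 + 2*C*(12 + 8*C/(2 + C)) (S(C) = -8 + (8*C/(2 + C) + 12)*(C + C) = -8 + (12 + 8*C/(2 + C))*(2*C) = -8 + 2*C*(12 + 8*C/(2 + C)))
1/(S(-6) + (1 - 35)**2) = 1/(8*(-2 + 5*(-6) + 5*(-6)**2)/(2 - 6) + (1 - 35)**2) = 1/(8*(-2 - 30 + 5*36)/(-4) + (-34)**2) = 1/(8*(-1/4)*(-2 - 30 + 180) + 1156) = 1/(8*(-1/4)*148 + 1156) = 1/(-296 + 1156) = 1/860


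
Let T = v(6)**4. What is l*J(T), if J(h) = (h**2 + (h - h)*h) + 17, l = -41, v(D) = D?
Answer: -68864953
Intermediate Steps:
T = 1296 (T = 6**4 = 1296)
J(h) = 17 + h**2 (J(h) = (h**2 + 0*h) + 17 = (h**2 + 0) + 17 = h**2 + 17 = 17 + h**2)
l*J(T) = -41*(17 + 1296**2) = -41*(17 + 1679616) = -41*1679633 = -68864953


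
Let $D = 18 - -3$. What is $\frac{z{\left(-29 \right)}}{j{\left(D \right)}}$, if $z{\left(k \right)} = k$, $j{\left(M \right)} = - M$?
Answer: $\frac{29}{21} \approx 1.381$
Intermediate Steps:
$D = 21$ ($D = 18 + 3 = 21$)
$\frac{z{\left(-29 \right)}}{j{\left(D \right)}} = - \frac{29}{\left(-1\right) 21} = - \frac{29}{-21} = \left(-29\right) \left(- \frac{1}{21}\right) = \frac{29}{21}$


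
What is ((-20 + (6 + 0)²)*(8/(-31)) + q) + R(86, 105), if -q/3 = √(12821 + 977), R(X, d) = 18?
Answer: 430/31 - 3*√13798 ≈ -338.52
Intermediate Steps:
q = -3*√13798 (q = -3*√(12821 + 977) = -3*√13798 ≈ -352.39)
((-20 + (6 + 0)²)*(8/(-31)) + q) + R(86, 105) = ((-20 + (6 + 0)²)*(8/(-31)) - 3*√13798) + 18 = ((-20 + 6²)*(8*(-1/31)) - 3*√13798) + 18 = ((-20 + 36)*(-8/31) - 3*√13798) + 18 = (16*(-8/31) - 3*√13798) + 18 = (-128/31 - 3*√13798) + 18 = 430/31 - 3*√13798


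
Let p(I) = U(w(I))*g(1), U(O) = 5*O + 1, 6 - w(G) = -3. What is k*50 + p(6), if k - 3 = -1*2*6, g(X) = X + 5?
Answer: -174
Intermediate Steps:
w(G) = 9 (w(G) = 6 - 1*(-3) = 6 + 3 = 9)
U(O) = 1 + 5*O
g(X) = 5 + X
k = -9 (k = 3 - 1*2*6 = 3 - 2*6 = 3 - 12 = -9)
p(I) = 276 (p(I) = (1 + 5*9)*(5 + 1) = (1 + 45)*6 = 46*6 = 276)
k*50 + p(6) = -9*50 + 276 = -450 + 276 = -174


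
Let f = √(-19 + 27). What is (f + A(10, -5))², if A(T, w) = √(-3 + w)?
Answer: 16*I ≈ 16.0*I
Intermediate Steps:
f = 2*√2 (f = √8 = 2*√2 ≈ 2.8284)
(f + A(10, -5))² = (2*√2 + √(-3 - 5))² = (2*√2 + √(-8))² = (2*√2 + 2*I*√2)²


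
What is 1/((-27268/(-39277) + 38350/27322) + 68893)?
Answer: 536563097/36966567086244 ≈ 1.4515e-5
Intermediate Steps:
1/((-27268/(-39277) + 38350/27322) + 68893) = 1/((-27268*(-1/39277) + 38350*(1/27322)) + 68893) = 1/((27268/39277 + 19175/13661) + 68893) = 1/(1125644623/536563097 + 68893) = 1/(36966567086244/536563097) = 536563097/36966567086244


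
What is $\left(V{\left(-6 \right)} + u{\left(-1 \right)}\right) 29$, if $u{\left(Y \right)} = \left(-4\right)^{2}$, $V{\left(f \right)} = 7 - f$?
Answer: $841$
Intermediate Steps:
$u{\left(Y \right)} = 16$
$\left(V{\left(-6 \right)} + u{\left(-1 \right)}\right) 29 = \left(\left(7 - -6\right) + 16\right) 29 = \left(\left(7 + 6\right) + 16\right) 29 = \left(13 + 16\right) 29 = 29 \cdot 29 = 841$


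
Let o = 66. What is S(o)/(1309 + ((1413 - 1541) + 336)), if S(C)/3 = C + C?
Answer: 396/1517 ≈ 0.26104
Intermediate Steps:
S(C) = 6*C (S(C) = 3*(C + C) = 3*(2*C) = 6*C)
S(o)/(1309 + ((1413 - 1541) + 336)) = (6*66)/(1309 + ((1413 - 1541) + 336)) = 396/(1309 + (-128 + 336)) = 396/(1309 + 208) = 396/1517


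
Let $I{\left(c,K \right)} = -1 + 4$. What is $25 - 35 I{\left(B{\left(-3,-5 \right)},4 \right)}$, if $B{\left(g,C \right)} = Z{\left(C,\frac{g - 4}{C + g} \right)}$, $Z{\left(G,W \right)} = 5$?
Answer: $-80$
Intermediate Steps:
$B{\left(g,C \right)} = 5$
$I{\left(c,K \right)} = 3$
$25 - 35 I{\left(B{\left(-3,-5 \right)},4 \right)} = 25 - 105 = -80$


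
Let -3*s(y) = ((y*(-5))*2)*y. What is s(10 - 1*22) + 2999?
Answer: 3479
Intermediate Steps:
s(y) = 10*y²/3 (s(y) = -(y*(-5))*2*y/3 = --5*y*2*y/3 = -(-10*y)*y/3 = -(-10)*y²/3 = 10*y²/3)
s(10 - 1*22) + 2999 = 10*(10 - 1*22)²/3 + 2999 = 10*(10 - 22)²/3 + 2999 = (10/3)*(-12)² + 2999 = (10/3)*144 + 2999 = 480 + 2999 = 3479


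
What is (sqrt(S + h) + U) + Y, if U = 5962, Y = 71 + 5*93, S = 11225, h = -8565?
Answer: 6498 + 2*sqrt(665) ≈ 6549.6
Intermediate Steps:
Y = 536 (Y = 71 + 465 = 536)
(sqrt(S + h) + U) + Y = (sqrt(11225 - 8565) + 5962) + 536 = (sqrt(2660) + 5962) + 536 = (2*sqrt(665) + 5962) + 536 = (5962 + 2*sqrt(665)) + 536 = 6498 + 2*sqrt(665)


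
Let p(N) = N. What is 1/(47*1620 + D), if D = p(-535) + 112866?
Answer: 1/188471 ≈ 5.3059e-6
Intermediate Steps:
D = 112331 (D = -535 + 112866 = 112331)
1/(47*1620 + D) = 1/(47*1620 + 112331) = 1/(76140 + 112331) = 1/188471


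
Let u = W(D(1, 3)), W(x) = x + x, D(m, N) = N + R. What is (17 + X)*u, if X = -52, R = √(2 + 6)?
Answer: -210 - 140*√2 ≈ -407.99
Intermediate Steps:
R = 2*√2 (R = √8 = 2*√2 ≈ 2.8284)
D(m, N) = N + 2*√2
W(x) = 2*x
u = 6 + 4*√2 (u = 2*(3 + 2*√2) = 6 + 4*√2 ≈ 11.657)
(17 + X)*u = (17 - 52)*(6 + 4*√2) = -35*(6 + 4*√2) = -210 - 140*√2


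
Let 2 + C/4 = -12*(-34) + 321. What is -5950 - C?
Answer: -8858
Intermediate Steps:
C = 2908 (C = -8 + 4*(-12*(-34) + 321) = -8 + 4*(408 + 321) = -8 + 4*729 = -8 + 2916 = 2908)
-5950 - C = -5950 - 1*2908 = -5950 - 2908 = -8858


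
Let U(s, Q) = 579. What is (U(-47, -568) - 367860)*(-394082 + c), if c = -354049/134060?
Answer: 19403817724961289/134060 ≈ 1.4474e+11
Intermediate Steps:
c = -354049/134060 (c = -354049*1/134060 = -354049/134060 ≈ -2.6410)
(U(-47, -568) - 367860)*(-394082 + c) = (579 - 367860)*(-394082 - 354049/134060) = -367281*(-52830986969/134060) = 19403817724961289/134060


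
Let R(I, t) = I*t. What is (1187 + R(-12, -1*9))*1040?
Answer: 1346800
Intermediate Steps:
(1187 + R(-12, -1*9))*1040 = (1187 - (-12)*9)*1040 = (1187 - 12*(-9))*1040 = (1187 + 108)*1040 = 1295*1040 = 1346800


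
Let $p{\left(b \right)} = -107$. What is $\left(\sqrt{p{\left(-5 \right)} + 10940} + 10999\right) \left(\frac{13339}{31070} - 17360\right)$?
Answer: $- \frac{5932441109139}{31070} - \frac{539361861 \sqrt{10833}}{31070} \approx -1.9274 \cdot 10^{8}$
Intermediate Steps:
$\left(\sqrt{p{\left(-5 \right)} + 10940} + 10999\right) \left(\frac{13339}{31070} - 17360\right) = \left(\sqrt{-107 + 10940} + 10999\right) \left(\frac{13339}{31070} - 17360\right) = \left(\sqrt{10833} + 10999\right) \left(13339 \cdot \frac{1}{31070} - 17360\right) = \left(10999 + \sqrt{10833}\right) \left(\frac{13339}{31070} - 17360\right) = \left(10999 + \sqrt{10833}\right) \left(- \frac{539361861}{31070}\right) = - \frac{5932441109139}{31070} - \frac{539361861 \sqrt{10833}}{31070}$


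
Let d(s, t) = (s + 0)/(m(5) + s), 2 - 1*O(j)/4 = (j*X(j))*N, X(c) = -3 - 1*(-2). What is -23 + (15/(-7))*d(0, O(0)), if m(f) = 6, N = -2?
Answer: -23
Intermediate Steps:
X(c) = -1 (X(c) = -3 + 2 = -1)
O(j) = 8 - 8*j (O(j) = 8 - 4*j*(-1)*(-2) = 8 - 4*(-j)*(-2) = 8 - 8*j)
d(s, t) = s/(6 + s) (d(s, t) = (s + 0)/(6 + s) = s/(6 + s))
-23 + (15/(-7))*d(0, O(0)) = -23 + (15/(-7))*(0/(6 + 0)) = -23 + (15*(-⅐))*(0/6) = -23 - 0/6 = -23 - 15/7*0 = -23 + 0 = -23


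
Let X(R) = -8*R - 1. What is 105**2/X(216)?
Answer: -1575/247 ≈ -6.3765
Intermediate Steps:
X(R) = -1 - 8*R
105**2/X(216) = 105**2/(-1 - 8*216) = 11025/(-1 - 1728) = 11025/(-1729) = 11025*(-1/1729) = -1575/247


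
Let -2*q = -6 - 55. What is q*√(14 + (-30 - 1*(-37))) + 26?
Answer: 26 + 61*√21/2 ≈ 165.77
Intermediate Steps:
q = 61/2 (q = -(-6 - 55)/2 = -½*(-61) = 61/2 ≈ 30.500)
q*√(14 + (-30 - 1*(-37))) + 26 = 61*√(14 + (-30 - 1*(-37)))/2 + 26 = 61*√(14 + (-30 + 37))/2 + 26 = 61*√(14 + 7)/2 + 26 = 61*√21/2 + 26 = 26 + 61*√21/2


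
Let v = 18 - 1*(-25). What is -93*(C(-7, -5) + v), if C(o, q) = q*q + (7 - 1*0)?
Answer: -6975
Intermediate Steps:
C(o, q) = 7 + q² (C(o, q) = q² + (7 + 0) = q² + 7 = 7 + q²)
v = 43 (v = 18 + 25 = 43)
-93*(C(-7, -5) + v) = -93*((7 + (-5)²) + 43) = -93*((7 + 25) + 43) = -93*(32 + 43) = -93*75 = -6975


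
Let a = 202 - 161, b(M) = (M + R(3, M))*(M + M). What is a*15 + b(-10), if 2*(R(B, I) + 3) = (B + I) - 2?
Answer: 965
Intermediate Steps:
R(B, I) = -4 + B/2 + I/2 (R(B, I) = -3 + ((B + I) - 2)/2 = -3 + (-2 + B + I)/2 = -3 + (-1 + B/2 + I/2) = -4 + B/2 + I/2)
b(M) = 2*M*(-5/2 + 3*M/2) (b(M) = (M + (-4 + (1/2)*3 + M/2))*(M + M) = (M + (-4 + 3/2 + M/2))*(2*M) = (M + (-5/2 + M/2))*(2*M) = (-5/2 + 3*M/2)*(2*M) = 2*M*(-5/2 + 3*M/2))
a = 41
a*15 + b(-10) = 41*15 - 10*(-5 + 3*(-10)) = 615 - 10*(-5 - 30) = 615 - 10*(-35) = 615 + 350 = 965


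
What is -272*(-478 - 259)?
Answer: 200464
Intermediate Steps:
-272*(-478 - 259) = -272*(-737) = 200464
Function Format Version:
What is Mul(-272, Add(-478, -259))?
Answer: 200464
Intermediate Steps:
Mul(-272, Add(-478, -259)) = Mul(-272, -737) = 200464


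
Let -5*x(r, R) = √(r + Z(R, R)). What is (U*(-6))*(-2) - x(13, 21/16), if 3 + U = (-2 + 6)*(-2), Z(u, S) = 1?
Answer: -132 + √14/5 ≈ -131.25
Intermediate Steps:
x(r, R) = -√(1 + r)/5 (x(r, R) = -√(r + 1)/5 = -√(1 + r)/5)
U = -11 (U = -3 + (-2 + 6)*(-2) = -3 + 4*(-2) = -3 - 8 = -11)
(U*(-6))*(-2) - x(13, 21/16) = -11*(-6)*(-2) - (-1)*√(1 + 13)/5 = 66*(-2) - (-1)*√14/5 = -132 + √14/5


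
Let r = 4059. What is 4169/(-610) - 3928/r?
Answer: -19318051/2475990 ≈ -7.8022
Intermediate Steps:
4169/(-610) - 3928/r = 4169/(-610) - 3928/4059 = 4169*(-1/610) - 3928*1/4059 = -4169/610 - 3928/4059 = -19318051/2475990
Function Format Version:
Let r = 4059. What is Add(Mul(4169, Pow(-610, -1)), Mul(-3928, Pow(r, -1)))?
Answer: Rational(-19318051, 2475990) ≈ -7.8022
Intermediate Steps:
Add(Mul(4169, Pow(-610, -1)), Mul(-3928, Pow(r, -1))) = Add(Mul(4169, Pow(-610, -1)), Mul(-3928, Pow(4059, -1))) = Add(Mul(4169, Rational(-1, 610)), Mul(-3928, Rational(1, 4059))) = Add(Rational(-4169, 610), Rational(-3928, 4059)) = Rational(-19318051, 2475990)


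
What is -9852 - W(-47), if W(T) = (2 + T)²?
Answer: -11877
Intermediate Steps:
-9852 - W(-47) = -9852 - (2 - 47)² = -9852 - 1*(-45)² = -9852 - 1*2025 = -9852 - 2025 = -11877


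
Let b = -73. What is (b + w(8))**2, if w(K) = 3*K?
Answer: 2401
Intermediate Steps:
(b + w(8))**2 = (-73 + 3*8)**2 = (-73 + 24)**2 = (-49)**2 = 2401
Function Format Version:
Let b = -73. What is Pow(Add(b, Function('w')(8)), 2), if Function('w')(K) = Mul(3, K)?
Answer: 2401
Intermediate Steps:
Pow(Add(b, Function('w')(8)), 2) = Pow(Add(-73, Mul(3, 8)), 2) = Pow(Add(-73, 24), 2) = Pow(-49, 2) = 2401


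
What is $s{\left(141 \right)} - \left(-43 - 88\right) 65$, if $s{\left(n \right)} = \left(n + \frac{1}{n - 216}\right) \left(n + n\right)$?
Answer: $\frac{1206831}{25} \approx 48273.0$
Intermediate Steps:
$s{\left(n \right)} = 2 n \left(n + \frac{1}{-216 + n}\right)$ ($s{\left(n \right)} = \left(n + \frac{1}{-216 + n}\right) 2 n = 2 n \left(n + \frac{1}{-216 + n}\right)$)
$s{\left(141 \right)} - \left(-43 - 88\right) 65 = 2 \cdot 141 \frac{1}{-216 + 141} \left(1 + 141^{2} - 30456\right) - \left(-43 - 88\right) 65 = 2 \cdot 141 \frac{1}{-75} \left(1 + 19881 - 30456\right) - \left(-131\right) 65 = 2 \cdot 141 \left(- \frac{1}{75}\right) \left(-10574\right) - -8515 = \frac{993956}{25} + 8515 = \frac{1206831}{25}$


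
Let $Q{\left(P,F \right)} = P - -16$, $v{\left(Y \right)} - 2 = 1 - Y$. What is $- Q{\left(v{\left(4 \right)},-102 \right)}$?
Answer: $-15$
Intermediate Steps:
$v{\left(Y \right)} = 3 - Y$ ($v{\left(Y \right)} = 2 - \left(-1 + Y\right) = 3 - Y$)
$Q{\left(P,F \right)} = 16 + P$ ($Q{\left(P,F \right)} = P + 16 = 16 + P$)
$- Q{\left(v{\left(4 \right)},-102 \right)} = - (16 + \left(3 - 4\right)) = - (16 - 1) = \left(-1\right) 15 = -15$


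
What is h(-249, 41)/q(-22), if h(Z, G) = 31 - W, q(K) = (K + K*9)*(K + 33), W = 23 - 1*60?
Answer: -17/605 ≈ -0.028099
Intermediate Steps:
W = -37 (W = 23 - 60 = -37)
q(K) = 10*K*(33 + K) (q(K) = (K + 9*K)*(33 + K) = (10*K)*(33 + K) = 10*K*(33 + K))
h(Z, G) = 68 (h(Z, G) = 31 - 1*(-37) = 31 + 37 = 68)
h(-249, 41)/q(-22) = 68/((10*(-22)*(33 - 22))) = 68/((10*(-22)*11)) = 68/(-2420) = 68*(-1/2420) = -17/605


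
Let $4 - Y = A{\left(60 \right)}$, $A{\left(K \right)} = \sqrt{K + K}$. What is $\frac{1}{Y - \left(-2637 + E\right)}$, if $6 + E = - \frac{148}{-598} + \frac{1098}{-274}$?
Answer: $\frac{741314743377}{1965013767200866} + \frac{1677967369 \sqrt{30}}{5895041301602598} \approx 0.00037882$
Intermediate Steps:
$A{\left(K \right)} = \sqrt{2} \sqrt{K}$ ($A{\left(K \right)} = \sqrt{2 K} = \sqrt{2} \sqrt{K}$)
$E = - \frac{399791}{40963}$ ($E = -6 + \left(- \frac{148}{-598} + \frac{1098}{-274}\right) = -6 + \left(\left(-148\right) \left(- \frac{1}{598}\right) + 1098 \left(- \frac{1}{274}\right)\right) = -6 + \left(\frac{74}{299} - \frac{549}{137}\right) = -6 - \frac{154013}{40963} = - \frac{399791}{40963} \approx -9.7598$)
$Y = 4 - 2 \sqrt{30}$ ($Y = 4 - \sqrt{2} \sqrt{60} = 4 - \sqrt{2} \cdot 2 \sqrt{15} = 4 - 2 \sqrt{30} \approx -6.9545$)
$\frac{1}{Y - \left(-2637 + E\right)} = \frac{1}{\left(4 - 2 \sqrt{30}\right) + \left(2637 - - \frac{399791}{40963}\right)} = \frac{1}{\left(4 - 2 \sqrt{30}\right) + \left(2637 + \frac{399791}{40963}\right)} = \frac{1}{\left(4 - 2 \sqrt{30}\right) + \frac{108419222}{40963}} = \frac{1}{\frac{108583074}{40963} - 2 \sqrt{30}}$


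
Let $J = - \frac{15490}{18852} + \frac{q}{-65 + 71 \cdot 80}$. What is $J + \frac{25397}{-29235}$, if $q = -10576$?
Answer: $- \frac{368665497901}{103154703510} \approx -3.5739$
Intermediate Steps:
$J = - \frac{143177551}{52926990}$ ($J = - \frac{15490}{18852} - \frac{10576}{-65 + 71 \cdot 80} = \left(-15490\right) \frac{1}{18852} - \frac{10576}{-65 + 5680} = - \frac{7745}{9426} - \frac{10576}{5615} = - \frac{143177551}{52926990} \approx -2.7052$)
$J + \frac{25397}{-29235} = - \frac{143177551}{52926990} + \frac{25397}{-29235} = - \frac{143177551}{52926990} + 25397 \left(- \frac{1}{29235}\right) = - \frac{143177551}{52926990} - \frac{25397}{29235} = - \frac{368665497901}{103154703510}$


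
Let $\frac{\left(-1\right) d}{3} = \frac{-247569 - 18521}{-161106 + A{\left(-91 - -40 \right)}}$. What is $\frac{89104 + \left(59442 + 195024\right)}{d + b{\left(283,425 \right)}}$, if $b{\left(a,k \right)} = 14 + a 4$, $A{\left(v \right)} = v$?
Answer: $\frac{9228118415}{30647942} \approx 301.1$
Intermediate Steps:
$b{\left(a,k \right)} = 14 + 4 a$
$d = - \frac{266090}{53719}$ ($d = - 3 \frac{-247569 - 18521}{-161106 - 51} = - 3 \left(- \frac{266090}{-161106 + \left(-91 + 40\right)}\right) = - 3 \left(- \frac{266090}{-161106 - 51}\right) = - 3 \left(- \frac{266090}{-161157}\right) = - 3 \left(\left(-266090\right) \left(- \frac{1}{161157}\right)\right) = \left(-3\right) \frac{266090}{161157} = - \frac{266090}{53719} \approx -4.9534$)
$\frac{89104 + \left(59442 + 195024\right)}{d + b{\left(283,425 \right)}} = \frac{89104 + \left(59442 + 195024\right)}{- \frac{266090}{53719} + \left(14 + 4 \cdot 283\right)} = \frac{89104 + 254466}{- \frac{266090}{53719} + \left(14 + 1132\right)} = \frac{343570}{- \frac{266090}{53719} + 1146} = \frac{343570}{\frac{61295884}{53719}} = 343570 \cdot \frac{53719}{61295884} = \frac{9228118415}{30647942}$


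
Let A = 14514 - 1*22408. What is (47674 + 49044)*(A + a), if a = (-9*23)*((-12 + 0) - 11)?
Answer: -303017494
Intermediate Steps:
A = -7894 (A = 14514 - 22408 = -7894)
a = 4761 (a = -207*(-12 - 11) = -207*(-23) = 4761)
(47674 + 49044)*(A + a) = (47674 + 49044)*(-7894 + 4761) = 96718*(-3133) = -303017494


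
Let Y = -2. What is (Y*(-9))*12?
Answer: 216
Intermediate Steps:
(Y*(-9))*12 = -2*(-9)*12 = 18*12 = 216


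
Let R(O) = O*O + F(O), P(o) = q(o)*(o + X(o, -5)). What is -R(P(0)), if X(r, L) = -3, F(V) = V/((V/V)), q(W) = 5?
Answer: -210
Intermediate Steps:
F(V) = V (F(V) = V/1 = V*1 = V)
P(o) = -15 + 5*o (P(o) = 5*(o - 3) = 5*(-3 + o) = -15 + 5*o)
R(O) = O + O² (R(O) = O*O + O = O² + O = O + O²)
-R(P(0)) = -(-15 + 5*0)*(1 + (-15 + 5*0)) = -(-15 + 0)*(1 + (-15 + 0)) = -(-15)*(1 - 15) = -(-15)*(-14) = -1*210 = -210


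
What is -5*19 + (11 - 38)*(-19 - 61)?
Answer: 2065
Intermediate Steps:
-5*19 + (11 - 38)*(-19 - 61) = -95 - 27*(-80) = -95 + 2160 = 2065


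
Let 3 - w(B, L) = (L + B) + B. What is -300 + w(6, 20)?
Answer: -329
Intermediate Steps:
w(B, L) = 3 - L - 2*B (w(B, L) = 3 - ((L + B) + B) = 3 - ((B + L) + B) = 3 - (L + 2*B) = 3 + (-L - 2*B) = 3 - L - 2*B)
-300 + w(6, 20) = -300 + (3 - 1*20 - 2*6) = -300 + (3 - 20 - 12) = -300 - 29 = -329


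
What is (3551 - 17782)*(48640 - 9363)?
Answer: -558950987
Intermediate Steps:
(3551 - 17782)*(48640 - 9363) = -14231*39277 = -558950987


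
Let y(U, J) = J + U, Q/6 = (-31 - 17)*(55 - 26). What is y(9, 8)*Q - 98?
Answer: -142082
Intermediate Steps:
Q = -8352 (Q = 6*((-31 - 17)*(55 - 26)) = 6*(-48*29) = 6*(-1392) = -8352)
y(9, 8)*Q - 98 = (8 + 9)*(-8352) - 98 = 17*(-8352) - 98 = -141984 - 98 = -142082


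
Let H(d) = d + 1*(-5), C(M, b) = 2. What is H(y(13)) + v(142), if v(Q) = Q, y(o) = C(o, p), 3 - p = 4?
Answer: 139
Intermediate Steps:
p = -1 (p = 3 - 1*4 = 3 - 4 = -1)
y(o) = 2
H(d) = -5 + d (H(d) = d - 5 = -5 + d)
H(y(13)) + v(142) = (-5 + 2) + 142 = -3 + 142 = 139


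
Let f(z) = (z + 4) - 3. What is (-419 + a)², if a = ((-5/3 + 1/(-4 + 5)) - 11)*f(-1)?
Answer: 175561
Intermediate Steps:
f(z) = 1 + z (f(z) = (4 + z) - 3 = 1 + z)
a = 0 (a = ((-5/3 + 1/(-4 + 5)) - 11)*(1 - 1) = ((-5*⅓ + 1/1) - 11)*0 = ((-5/3 + 1*1) - 11)*0 = ((-5/3 + 1) - 11)*0 = (-⅔ - 11)*0 = -35/3*0 = 0)
(-419 + a)² = (-419 + 0)² = (-419)² = 175561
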